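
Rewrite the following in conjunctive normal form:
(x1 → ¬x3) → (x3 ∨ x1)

(x1 → ¬x3) → (x3 ∨ x1)
= ¬(x1 → ¬x3) ∨ x3 ∨ x1   — eliminate →
= ¬(¬x1 ∨ ¬x3) ∨ x3 ∨ x1   — eliminate →
= (¬¬x1 ∧ ¬¬x3) ∨ x3 ∨ x1   — De Morgan
= (x1 ∧ ¬¬x3) ∨ x3 ∨ x1   — double negation
= (x1 ∧ x3) ∨ x3 ∨ x1   — double negation
= (x1 ∨ x3 ∨ x1) ∧ (x3 ∨ x3 ∨ x1)   — distribute ∨ over ∧
= x1 ∨ x3   — simplify

x1 ∨ x3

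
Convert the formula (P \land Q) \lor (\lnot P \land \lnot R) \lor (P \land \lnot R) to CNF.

(P \lor \lnot R) \land (Q \lor \lnot R)

(P \land Q) \lor (\lnot P \land \lnot R) \lor (P \land \lnot R)
≡ (P \lor \lnot P \lor P) \land (P \lor \lnot P \lor \lnot R) \land (P \lor \lnot R \lor P) \land (P \lor \lnot R \lor \lnot R) \land (Q \lor \lnot P \lor P) \land (Q \lor \lnot P \lor \lnot R) \land (Q \lor \lnot R \lor P) \land (Q \lor \lnot R \lor \lnot R)   [distribute \lor over \land]
≡ (P \lor \lnot R) \land (Q \lor \lnot R)   [simplify]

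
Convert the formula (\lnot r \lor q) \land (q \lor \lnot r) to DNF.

\lnot r \lor q

(\lnot r \lor q) \land (q \lor \lnot r)
= (\lnot r \land q) \lor (\lnot r \land \lnot r) \lor (q \land q) \lor (q \land \lnot r)   [distribute \land over \lor]
= \lnot r \lor q   [simplify]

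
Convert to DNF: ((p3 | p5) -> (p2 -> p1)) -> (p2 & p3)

(p5 & p2 & ~p1) | (p2 & p3)

((p3 | p5) -> (p2 -> p1)) -> (p2 & p3)
⇔ ~((p3 | p5) -> (p2 -> p1)) | (p2 & p3)   — eliminate ->
⇔ ~(~(p3 | p5) | (p2 -> p1)) | (p2 & p3)   — eliminate ->
⇔ ~(~(p3 | p5) | ~p2 | p1) | (p2 & p3)   — eliminate ->
⇔ (~~(p3 | p5) & ~~p2 & ~p1) | (p2 & p3)   — De Morgan
⇔ ((p3 | p5) & ~~p2 & ~p1) | (p2 & p3)   — double negation
⇔ ((p3 | p5) & p2 & ~p1) | (p2 & p3)   — double negation
⇔ (p3 & p2 & ~p1) | (p5 & p2 & ~p1) | (p2 & p3)   — distribute & over |
⇔ (p5 & p2 & ~p1) | (p2 & p3)   — simplify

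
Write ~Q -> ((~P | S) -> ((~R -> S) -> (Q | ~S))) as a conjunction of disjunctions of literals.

Q | ~S

~Q -> ((~P | S) -> ((~R -> S) -> (Q | ~S)))
= ~~Q | ((~P | S) -> ((~R -> S) -> (Q | ~S)))   — eliminate ->
= ~~Q | ~(~P | S) | ((~R -> S) -> (Q | ~S))   — eliminate ->
= ~~Q | ~(~P | S) | ~(~R -> S) | Q | ~S   — eliminate ->
= ~~Q | ~(~P | S) | ~(~~R | S) | Q | ~S   — eliminate ->
= Q | ~(~P | S) | ~(~~R | S) | Q | ~S   — double negation
= Q | (~~P & ~S) | ~(~~R | S) | Q | ~S   — De Morgan
= Q | (P & ~S) | ~(~~R | S) | Q | ~S   — double negation
= Q | (P & ~S) | (~~~R & ~S) | Q | ~S   — De Morgan
= Q | (P & ~S) | (~R & ~S) | Q | ~S   — double negation
= (Q | P | ~R | Q | ~S) & (Q | P | ~S | Q | ~S) & (Q | ~S | ~R | Q | ~S) & (Q | ~S | ~S | Q | ~S)   — distribute | over &
= Q | ~S   — simplify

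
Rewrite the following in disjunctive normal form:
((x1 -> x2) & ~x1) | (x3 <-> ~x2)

((x1 -> x2) & ~x1) | (x3 <-> ~x2)
≡ ((~x1 | x2) & ~x1) | (x3 <-> ~x2)   — eliminate ->
≡ ((~x1 | x2) & ~x1) | ((x3 -> ~x2) & (~x2 -> x3))   — eliminate <->
≡ ((~x1 | x2) & ~x1) | ((~x3 | ~x2) & (~x2 -> x3))   — eliminate ->
≡ ((~x1 | x2) & ~x1) | ((~x3 | ~x2) & (~~x2 | x3))   — eliminate ->
≡ ((~x1 | x2) & ~x1) | ((~x3 | ~x2) & (x2 | x3))   — double negation
≡ (~x1 & ~x1) | (x2 & ~x1) | (~x3 & x2) | (~x3 & x3) | (~x2 & x2) | (~x2 & x3)   — distribute & over |
≡ ~x1 | (~x3 & x2) | (~x2 & x3)   — simplify

~x1 | (~x3 & x2) | (~x2 & x3)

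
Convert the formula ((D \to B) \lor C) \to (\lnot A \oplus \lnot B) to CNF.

((D \to B) \lor C) \to (\lnot A \oplus \lnot B)
≡ \lnot ((D \to B) \lor C) \lor (\lnot A \oplus \lnot B)   (eliminate \to)
≡ \lnot (\lnot D \lor B \lor C) \lor (\lnot A \oplus \lnot B)   (eliminate \to)
≡ \lnot (\lnot D \lor B \lor C) \lor ((\lnot A \lor \lnot B) \land \lnot (\lnot A \land \lnot B))   (expand \oplus)
≡ (\lnot \lnot D \land \lnot B \land \lnot C) \lor ((\lnot A \lor \lnot B) \land \lnot (\lnot A \land \lnot B))   (De Morgan)
≡ (D \land \lnot B \land \lnot C) \lor ((\lnot A \lor \lnot B) \land \lnot (\lnot A \land \lnot B))   (double negation)
≡ (D \land \lnot B \land \lnot C) \lor ((\lnot A \lor \lnot B) \land (\lnot \lnot A \lor \lnot \lnot B))   (De Morgan)
≡ (D \land \lnot B \land \lnot C) \lor ((\lnot A \lor \lnot B) \land (A \lor \lnot \lnot B))   (double negation)
≡ (D \land \lnot B \land \lnot C) \lor ((\lnot A \lor \lnot B) \land (A \lor B))   (double negation)
≡ (D \lor \lnot A \lor \lnot B) \land (D \lor A \lor B) \land (\lnot B \lor \lnot A \lor \lnot B) \land (\lnot B \lor A \lor B) \land (\lnot C \lor \lnot A \lor \lnot B) \land (\lnot C \lor A \lor B)   (distribute \lor over \land)
≡ (D \lor A \lor B) \land (\lnot B \lor \lnot A) \land (\lnot C \lor A \lor B)   (simplify)

(D \lor A \lor B) \land (\lnot B \lor \lnot A) \land (\lnot C \lor A \lor B)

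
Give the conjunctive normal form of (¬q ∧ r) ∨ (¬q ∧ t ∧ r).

(¬q ∧ r) ∨ (¬q ∧ t ∧ r)
≡ (¬q ∨ ¬q) ∧ (¬q ∨ t) ∧ (¬q ∨ r) ∧ (r ∨ ¬q) ∧ (r ∨ t) ∧ (r ∨ r)   [distribute ∨ over ∧]
≡ ¬q ∧ r   [simplify]

¬q ∧ r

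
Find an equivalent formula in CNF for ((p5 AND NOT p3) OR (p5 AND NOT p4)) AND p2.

p5 AND (NOT p3 OR NOT p4) AND p2

((p5 AND NOT p3) OR (p5 AND NOT p4)) AND p2
≡ (p5 OR p5) AND (p5 OR NOT p4) AND (NOT p3 OR p5) AND (NOT p3 OR NOT p4) AND p2
≡ p5 AND (NOT p3 OR NOT p4) AND p2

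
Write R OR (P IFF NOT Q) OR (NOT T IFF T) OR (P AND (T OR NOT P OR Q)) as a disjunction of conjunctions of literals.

R OR (P IFF NOT Q) OR (NOT T IFF T) OR (P AND (T OR NOT P OR Q))
⇔ R OR ((P IMPLIES NOT Q) AND (NOT Q IMPLIES P)) OR (NOT T IFF T) OR (P AND (T OR NOT P OR Q))   [eliminate IFF]
⇔ R OR ((NOT P OR NOT Q) AND (NOT Q IMPLIES P)) OR (NOT T IFF T) OR (P AND (T OR NOT P OR Q))   [eliminate IMPLIES]
⇔ R OR ((NOT P OR NOT Q) AND (NOT NOT Q OR P)) OR (NOT T IFF T) OR (P AND (T OR NOT P OR Q))   [eliminate IMPLIES]
⇔ R OR ((NOT P OR NOT Q) AND (NOT NOT Q OR P)) OR ((NOT T IMPLIES T) AND (T IMPLIES NOT T)) OR (P AND (T OR NOT P OR Q))   [eliminate IFF]
⇔ R OR ((NOT P OR NOT Q) AND (NOT NOT Q OR P)) OR ((NOT NOT T OR T) AND (T IMPLIES NOT T)) OR (P AND (T OR NOT P OR Q))   [eliminate IMPLIES]
⇔ R OR ((NOT P OR NOT Q) AND (NOT NOT Q OR P)) OR ((NOT NOT T OR T) AND (NOT T OR NOT T)) OR (P AND (T OR NOT P OR Q))   [eliminate IMPLIES]
⇔ R OR ((NOT P OR NOT Q) AND (Q OR P)) OR ((NOT NOT T OR T) AND (NOT T OR NOT T)) OR (P AND (T OR NOT P OR Q))   [double negation]
⇔ R OR ((NOT P OR NOT Q) AND (Q OR P)) OR ((T OR T) AND (NOT T OR NOT T)) OR (P AND (T OR NOT P OR Q))   [double negation]
⇔ R OR (NOT P AND Q) OR (NOT P AND P) OR (NOT Q AND Q) OR (NOT Q AND P) OR (T AND NOT T) OR (T AND NOT T) OR (T AND NOT T) OR (T AND NOT T) OR (P AND T) OR (P AND NOT P) OR (P AND Q)   [distribute AND over OR]
⇔ R OR (NOT P AND Q) OR (NOT Q AND P) OR (P AND T) OR (P AND Q)   [simplify]

R OR (NOT P AND Q) OR (NOT Q AND P) OR (P AND T) OR (P AND Q)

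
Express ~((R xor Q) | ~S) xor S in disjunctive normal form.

(R & ~Q & S) | (~R & Q & S)

~((R xor Q) | ~S) xor S
⇔ (~((R xor Q) | ~S) & ~S) | (~~((R xor Q) | ~S) & S)
⇔ (~((R & ~Q) | (~R & Q) | ~S) & ~S) | (~~((R xor Q) | ~S) & S)
⇔ (~((R & ~Q) | (~R & Q) | ~S) & ~S) | (~~((R & ~Q) | (~R & Q) | ~S) & S)
⇔ (~(R & ~Q) & ~(~R & Q) & ~~S & ~S) | (~~((R & ~Q) | (~R & Q) | ~S) & S)
⇔ ((~R | ~~Q) & ~(~R & Q) & ~~S & ~S) | (~~((R & ~Q) | (~R & Q) | ~S) & S)
⇔ ((~R | Q) & ~(~R & Q) & ~~S & ~S) | (~~((R & ~Q) | (~R & Q) | ~S) & S)
⇔ ((~R | Q) & (~~R | ~Q) & ~~S & ~S) | (~~((R & ~Q) | (~R & Q) | ~S) & S)
⇔ ((~R | Q) & (R | ~Q) & ~~S & ~S) | (~~((R & ~Q) | (~R & Q) | ~S) & S)
⇔ ((~R | Q) & (R | ~Q) & S & ~S) | (~~((R & ~Q) | (~R & Q) | ~S) & S)
⇔ ((~R | Q) & (R | ~Q) & S & ~S) | (((R & ~Q) | (~R & Q) | ~S) & S)
⇔ (~R & R & S & ~S) | (~R & ~Q & S & ~S) | (Q & R & S & ~S) | (Q & ~Q & S & ~S) | (R & ~Q & S) | (~R & Q & S) | (~S & S)
⇔ (R & ~Q & S) | (~R & Q & S)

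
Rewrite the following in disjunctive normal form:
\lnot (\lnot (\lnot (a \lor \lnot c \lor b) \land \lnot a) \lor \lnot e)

\lnot (\lnot (\lnot (a \lor \lnot c \lor b) \land \lnot a) \lor \lnot e)
⇔ \lnot \lnot (\lnot (a \lor \lnot c \lor b) \land \lnot a) \land \lnot \lnot e   [De Morgan]
⇔ \lnot (a \lor \lnot c \lor b) \land \lnot a \land \lnot \lnot e   [double negation]
⇔ \lnot a \land \lnot \lnot c \land \lnot b \land \lnot a \land \lnot \lnot e   [De Morgan]
⇔ \lnot a \land c \land \lnot b \land \lnot a \land \lnot \lnot e   [double negation]
⇔ \lnot a \land c \land \lnot b \land \lnot a \land e   [double negation]
⇔ \lnot a \land c \land \lnot b \land e   [simplify]

\lnot a \land c \land \lnot b \land e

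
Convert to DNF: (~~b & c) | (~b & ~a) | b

(~b & ~a) | b

(~~b & c) | (~b & ~a) | b
≡ (b & c) | (~b & ~a) | b   [double negation]
≡ (~b & ~a) | b   [simplify]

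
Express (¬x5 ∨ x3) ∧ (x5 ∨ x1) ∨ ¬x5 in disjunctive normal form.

(¬x5 ∨ x3) ∧ (x5 ∨ x1) ∨ ¬x5
≡ ¬x5 ∧ x5 ∨ ¬x5 ∧ x1 ∨ x3 ∧ x5 ∨ x3 ∧ x1 ∨ ¬x5
≡ x3 ∧ x5 ∨ x3 ∧ x1 ∨ ¬x5

x3 ∧ x5 ∨ x3 ∧ x1 ∨ ¬x5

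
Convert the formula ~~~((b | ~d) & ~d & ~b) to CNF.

d | b

~~~((b | ~d) & ~d & ~b)
= ~((b | ~d) & ~d & ~b)   (double negation)
= ~(b | ~d) | ~~d | ~~b   (De Morgan)
= (~b & ~~d) | ~~d | ~~b   (De Morgan)
= (~b & d) | ~~d | ~~b   (double negation)
= (~b & d) | d | ~~b   (double negation)
= (~b & d) | d | b   (double negation)
= (~b | d | b) & (d | d | b)   (distribute | over &)
= d | b   (simplify)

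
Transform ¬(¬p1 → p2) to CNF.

¬p1 ∧ ¬p2

¬(¬p1 → p2)
≡ ¬(¬¬p1 ∨ p2)
≡ ¬¬¬p1 ∧ ¬p2
≡ ¬p1 ∧ ¬p2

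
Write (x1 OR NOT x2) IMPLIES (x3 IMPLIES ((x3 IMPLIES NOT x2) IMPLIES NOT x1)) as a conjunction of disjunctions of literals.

NOT x1 OR NOT x3 OR x2

(x1 OR NOT x2) IMPLIES (x3 IMPLIES ((x3 IMPLIES NOT x2) IMPLIES NOT x1))
≡ NOT (x1 OR NOT x2) OR (x3 IMPLIES ((x3 IMPLIES NOT x2) IMPLIES NOT x1))   — eliminate IMPLIES
≡ NOT (x1 OR NOT x2) OR NOT x3 OR ((x3 IMPLIES NOT x2) IMPLIES NOT x1)   — eliminate IMPLIES
≡ NOT (x1 OR NOT x2) OR NOT x3 OR NOT (x3 IMPLIES NOT x2) OR NOT x1   — eliminate IMPLIES
≡ NOT (x1 OR NOT x2) OR NOT x3 OR NOT (NOT x3 OR NOT x2) OR NOT x1   — eliminate IMPLIES
≡ (NOT x1 AND NOT NOT x2) OR NOT x3 OR NOT (NOT x3 OR NOT x2) OR NOT x1   — De Morgan
≡ (NOT x1 AND x2) OR NOT x3 OR NOT (NOT x3 OR NOT x2) OR NOT x1   — double negation
≡ (NOT x1 AND x2) OR NOT x3 OR (NOT NOT x3 AND NOT NOT x2) OR NOT x1   — De Morgan
≡ (NOT x1 AND x2) OR NOT x3 OR (x3 AND NOT NOT x2) OR NOT x1   — double negation
≡ (NOT x1 AND x2) OR NOT x3 OR (x3 AND x2) OR NOT x1   — double negation
≡ (NOT x1 OR NOT x3 OR x3 OR NOT x1) AND (NOT x1 OR NOT x3 OR x2 OR NOT x1) AND (x2 OR NOT x3 OR x3 OR NOT x1) AND (x2 OR NOT x3 OR x2 OR NOT x1)   — distribute OR over AND
≡ NOT x1 OR NOT x3 OR x2   — simplify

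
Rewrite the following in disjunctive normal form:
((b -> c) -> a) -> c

(~b & ~a) | c

((b -> c) -> a) -> c
≡ ~((b -> c) -> a) | c
≡ ~(~(b -> c) | a) | c
≡ ~(~(~b | c) | a) | c
≡ (~~(~b | c) & ~a) | c
≡ ((~b | c) & ~a) | c
≡ (~b & ~a) | (c & ~a) | c
≡ (~b & ~a) | c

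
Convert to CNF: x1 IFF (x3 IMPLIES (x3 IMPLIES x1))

x3 OR x1

x1 IFF (x3 IMPLIES (x3 IMPLIES x1))
≡ (x1 IMPLIES (x3 IMPLIES (x3 IMPLIES x1))) AND ((x3 IMPLIES (x3 IMPLIES x1)) IMPLIES x1)   (eliminate IFF)
≡ (NOT x1 OR (x3 IMPLIES (x3 IMPLIES x1))) AND ((x3 IMPLIES (x3 IMPLIES x1)) IMPLIES x1)   (eliminate IMPLIES)
≡ (NOT x1 OR NOT x3 OR (x3 IMPLIES x1)) AND ((x3 IMPLIES (x3 IMPLIES x1)) IMPLIES x1)   (eliminate IMPLIES)
≡ (NOT x1 OR NOT x3 OR NOT x3 OR x1) AND ((x3 IMPLIES (x3 IMPLIES x1)) IMPLIES x1)   (eliminate IMPLIES)
≡ (NOT x1 OR NOT x3 OR NOT x3 OR x1) AND (NOT (x3 IMPLIES (x3 IMPLIES x1)) OR x1)   (eliminate IMPLIES)
≡ (NOT x1 OR NOT x3 OR NOT x3 OR x1) AND (NOT (NOT x3 OR (x3 IMPLIES x1)) OR x1)   (eliminate IMPLIES)
≡ (NOT x1 OR NOT x3 OR NOT x3 OR x1) AND (NOT (NOT x3 OR NOT x3 OR x1) OR x1)   (eliminate IMPLIES)
≡ (NOT x1 OR NOT x3 OR NOT x3 OR x1) AND ((NOT NOT x3 AND NOT NOT x3 AND NOT x1) OR x1)   (De Morgan)
≡ (NOT x1 OR NOT x3 OR NOT x3 OR x1) AND ((x3 AND NOT NOT x3 AND NOT x1) OR x1)   (double negation)
≡ (NOT x1 OR NOT x3 OR NOT x3 OR x1) AND ((x3 AND x3 AND NOT x1) OR x1)   (double negation)
≡ (NOT x1 OR NOT x3 OR NOT x3 OR x1) AND (x3 OR x1) AND (x3 OR x1) AND (NOT x1 OR x1)   (distribute OR over AND)
≡ x3 OR x1   (simplify)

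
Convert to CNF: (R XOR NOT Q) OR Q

NOT R OR Q

(R XOR NOT Q) OR Q
⇔ ((R OR NOT Q) AND NOT (R AND NOT Q)) OR Q   [expand XOR]
⇔ ((R OR NOT Q) AND (NOT R OR NOT NOT Q)) OR Q   [De Morgan]
⇔ ((R OR NOT Q) AND (NOT R OR Q)) OR Q   [double negation]
⇔ (R OR NOT Q OR Q) AND (NOT R OR Q OR Q)   [distribute OR over AND]
⇔ NOT R OR Q   [simplify]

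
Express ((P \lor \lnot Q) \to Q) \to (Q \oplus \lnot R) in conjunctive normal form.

\lnot Q \lor R

((P \lor \lnot Q) \to Q) \to (Q \oplus \lnot R)
≡ \lnot ((P \lor \lnot Q) \to Q) \lor (Q \oplus \lnot R)   (eliminate \to)
≡ \lnot (\lnot (P \lor \lnot Q) \lor Q) \lor (Q \oplus \lnot R)   (eliminate \to)
≡ \lnot (\lnot (P \lor \lnot Q) \lor Q) \lor ((Q \lor \lnot R) \land \lnot (Q \land \lnot R))   (expand \oplus)
≡ (\lnot \lnot (P \lor \lnot Q) \land \lnot Q) \lor ((Q \lor \lnot R) \land \lnot (Q \land \lnot R))   (De Morgan)
≡ ((P \lor \lnot Q) \land \lnot Q) \lor ((Q \lor \lnot R) \land \lnot (Q \land \lnot R))   (double negation)
≡ ((P \lor \lnot Q) \land \lnot Q) \lor ((Q \lor \lnot R) \land (\lnot Q \lor \lnot \lnot R))   (De Morgan)
≡ ((P \lor \lnot Q) \land \lnot Q) \lor ((Q \lor \lnot R) \land (\lnot Q \lor R))   (double negation)
≡ (P \lor \lnot Q \lor Q \lor \lnot R) \land (P \lor \lnot Q \lor \lnot Q \lor R) \land (\lnot Q \lor Q \lor \lnot R) \land (\lnot Q \lor \lnot Q \lor R)   (distribute \lor over \land)
≡ \lnot Q \lor R   (simplify)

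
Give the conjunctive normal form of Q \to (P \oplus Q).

\lnot Q \lor \lnot P

Q \to (P \oplus Q)
= \lnot Q \lor (P \oplus Q)   — eliminate \to
= \lnot Q \lor ((P \lor Q) \land \lnot (P \land Q))   — expand \oplus
= \lnot Q \lor ((P \lor Q) \land (\lnot P \lor \lnot Q))   — De Morgan
= (\lnot Q \lor P \lor Q) \land (\lnot Q \lor \lnot P \lor \lnot Q)   — distribute \lor over \land
= \lnot Q \lor \lnot P   — simplify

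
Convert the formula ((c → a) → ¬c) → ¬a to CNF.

((c → a) → ¬c) → ¬a
≡ ¬((c → a) → ¬c) ∨ ¬a   [eliminate →]
≡ ¬(¬(c → a) ∨ ¬c) ∨ ¬a   [eliminate →]
≡ ¬(¬(¬c ∨ a) ∨ ¬c) ∨ ¬a   [eliminate →]
≡ (¬¬(¬c ∨ a) ∧ ¬¬c) ∨ ¬a   [De Morgan]
≡ ((¬c ∨ a) ∧ ¬¬c) ∨ ¬a   [double negation]
≡ ((¬c ∨ a) ∧ c) ∨ ¬a   [double negation]
≡ (¬c ∨ a ∨ ¬a) ∧ (c ∨ ¬a)   [distribute ∨ over ∧]
≡ c ∨ ¬a   [simplify]

c ∨ ¬a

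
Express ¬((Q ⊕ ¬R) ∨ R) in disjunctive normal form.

¬R ∧ Q

¬((Q ⊕ ¬R) ∨ R)
= ¬((Q ∧ ¬¬R) ∨ (¬Q ∧ ¬R) ∨ R)   [expand ⊕]
= ¬(Q ∧ ¬¬R) ∧ ¬(¬Q ∧ ¬R) ∧ ¬R   [De Morgan]
= (¬Q ∨ ¬¬¬R) ∧ ¬(¬Q ∧ ¬R) ∧ ¬R   [De Morgan]
= (¬Q ∨ ¬R) ∧ ¬(¬Q ∧ ¬R) ∧ ¬R   [double negation]
= (¬Q ∨ ¬R) ∧ (¬¬Q ∨ ¬¬R) ∧ ¬R   [De Morgan]
= (¬Q ∨ ¬R) ∧ (Q ∨ ¬¬R) ∧ ¬R   [double negation]
= (¬Q ∨ ¬R) ∧ (Q ∨ R) ∧ ¬R   [double negation]
= (¬Q ∧ Q ∧ ¬R) ∨ (¬Q ∧ R ∧ ¬R) ∨ (¬R ∧ Q ∧ ¬R) ∨ (¬R ∧ R ∧ ¬R)   [distribute ∧ over ∨]
= ¬R ∧ Q   [simplify]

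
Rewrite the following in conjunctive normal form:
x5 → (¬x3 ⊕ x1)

x5 → (¬x3 ⊕ x1)
⇔ ¬x5 ∨ (¬x3 ⊕ x1)   [eliminate →]
⇔ ¬x5 ∨ ((¬x3 ∨ x1) ∧ ¬(¬x3 ∧ x1))   [expand ⊕]
⇔ ¬x5 ∨ ((¬x3 ∨ x1) ∧ (¬¬x3 ∨ ¬x1))   [De Morgan]
⇔ ¬x5 ∨ ((¬x3 ∨ x1) ∧ (x3 ∨ ¬x1))   [double negation]
⇔ (¬x5 ∨ ¬x3 ∨ x1) ∧ (¬x5 ∨ x3 ∨ ¬x1)   [distribute ∨ over ∧]

(¬x5 ∨ ¬x3 ∨ x1) ∧ (¬x5 ∨ x3 ∨ ¬x1)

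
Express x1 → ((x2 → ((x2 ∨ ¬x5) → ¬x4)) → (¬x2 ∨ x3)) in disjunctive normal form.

¬x1 ∨ (x2 ∧ x4) ∨ ¬x2 ∨ x3

x1 → ((x2 → ((x2 ∨ ¬x5) → ¬x4)) → (¬x2 ∨ x3))
≡ ¬x1 ∨ ((x2 → ((x2 ∨ ¬x5) → ¬x4)) → (¬x2 ∨ x3))   [eliminate →]
≡ ¬x1 ∨ ¬(x2 → ((x2 ∨ ¬x5) → ¬x4)) ∨ ¬x2 ∨ x3   [eliminate →]
≡ ¬x1 ∨ ¬(¬x2 ∨ ((x2 ∨ ¬x5) → ¬x4)) ∨ ¬x2 ∨ x3   [eliminate →]
≡ ¬x1 ∨ ¬(¬x2 ∨ ¬(x2 ∨ ¬x5) ∨ ¬x4) ∨ ¬x2 ∨ x3   [eliminate →]
≡ ¬x1 ∨ (¬¬x2 ∧ ¬¬(x2 ∨ ¬x5) ∧ ¬¬x4) ∨ ¬x2 ∨ x3   [De Morgan]
≡ ¬x1 ∨ (x2 ∧ ¬¬(x2 ∨ ¬x5) ∧ ¬¬x4) ∨ ¬x2 ∨ x3   [double negation]
≡ ¬x1 ∨ (x2 ∧ (x2 ∨ ¬x5) ∧ ¬¬x4) ∨ ¬x2 ∨ x3   [double negation]
≡ ¬x1 ∨ (x2 ∧ (x2 ∨ ¬x5) ∧ x4) ∨ ¬x2 ∨ x3   [double negation]
≡ ¬x1 ∨ (x2 ∧ x2 ∧ x4) ∨ (x2 ∧ ¬x5 ∧ x4) ∨ ¬x2 ∨ x3   [distribute ∧ over ∨]
≡ ¬x1 ∨ (x2 ∧ x4) ∨ ¬x2 ∨ x3   [simplify]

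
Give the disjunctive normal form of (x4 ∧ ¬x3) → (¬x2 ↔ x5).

(x4 ∧ ¬x3) → (¬x2 ↔ x5)
= ¬(x4 ∧ ¬x3) ∨ (¬x2 ↔ x5)   [eliminate →]
= ¬(x4 ∧ ¬x3) ∨ ((¬x2 → x5) ∧ (x5 → ¬x2))   [eliminate ↔]
= ¬(x4 ∧ ¬x3) ∨ ((¬¬x2 ∨ x5) ∧ (x5 → ¬x2))   [eliminate →]
= ¬(x4 ∧ ¬x3) ∨ ((¬¬x2 ∨ x5) ∧ (¬x5 ∨ ¬x2))   [eliminate →]
= ¬x4 ∨ ¬¬x3 ∨ ((¬¬x2 ∨ x5) ∧ (¬x5 ∨ ¬x2))   [De Morgan]
= ¬x4 ∨ x3 ∨ ((¬¬x2 ∨ x5) ∧ (¬x5 ∨ ¬x2))   [double negation]
= ¬x4 ∨ x3 ∨ ((x2 ∨ x5) ∧ (¬x5 ∨ ¬x2))   [double negation]
= ¬x4 ∨ x3 ∨ (x2 ∧ ¬x5) ∨ (x2 ∧ ¬x2) ∨ (x5 ∧ ¬x5) ∨ (x5 ∧ ¬x2)   [distribute ∧ over ∨]
= ¬x4 ∨ x3 ∨ (x2 ∧ ¬x5) ∨ (x5 ∧ ¬x2)   [simplify]

¬x4 ∨ x3 ∨ (x2 ∧ ¬x5) ∨ (x5 ∧ ¬x2)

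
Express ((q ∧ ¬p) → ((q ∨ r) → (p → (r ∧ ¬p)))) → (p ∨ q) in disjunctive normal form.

p ∨ q

((q ∧ ¬p) → ((q ∨ r) → (p → (r ∧ ¬p)))) → (p ∨ q)
≡ ¬((q ∧ ¬p) → ((q ∨ r) → (p → (r ∧ ¬p)))) ∨ p ∨ q   — eliminate →
≡ ¬(¬(q ∧ ¬p) ∨ ((q ∨ r) → (p → (r ∧ ¬p)))) ∨ p ∨ q   — eliminate →
≡ ¬(¬(q ∧ ¬p) ∨ ¬(q ∨ r) ∨ (p → (r ∧ ¬p))) ∨ p ∨ q   — eliminate →
≡ ¬(¬(q ∧ ¬p) ∨ ¬(q ∨ r) ∨ ¬p ∨ (r ∧ ¬p)) ∨ p ∨ q   — eliminate →
≡ (¬¬(q ∧ ¬p) ∧ ¬¬(q ∨ r) ∧ ¬¬p ∧ ¬(r ∧ ¬p)) ∨ p ∨ q   — De Morgan
≡ (q ∧ ¬p ∧ ¬¬(q ∨ r) ∧ ¬¬p ∧ ¬(r ∧ ¬p)) ∨ p ∨ q   — double negation
≡ (q ∧ ¬p ∧ (q ∨ r) ∧ ¬¬p ∧ ¬(r ∧ ¬p)) ∨ p ∨ q   — double negation
≡ (q ∧ ¬p ∧ (q ∨ r) ∧ p ∧ ¬(r ∧ ¬p)) ∨ p ∨ q   — double negation
≡ (q ∧ ¬p ∧ (q ∨ r) ∧ p ∧ (¬r ∨ ¬¬p)) ∨ p ∨ q   — De Morgan
≡ (q ∧ ¬p ∧ (q ∨ r) ∧ p ∧ (¬r ∨ p)) ∨ p ∨ q   — double negation
≡ (q ∧ ¬p ∧ q ∧ p ∧ ¬r) ∨ (q ∧ ¬p ∧ q ∧ p ∧ p) ∨ (q ∧ ¬p ∧ r ∧ p ∧ ¬r) ∨ (q ∧ ¬p ∧ r ∧ p ∧ p) ∨ p ∨ q   — distribute ∧ over ∨
≡ p ∨ q   — simplify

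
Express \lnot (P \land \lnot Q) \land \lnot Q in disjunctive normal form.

\lnot P \land \lnot Q

\lnot (P \land \lnot Q) \land \lnot Q
≡ (\lnot P \lor \lnot \lnot Q) \land \lnot Q   — De Morgan
≡ (\lnot P \lor Q) \land \lnot Q   — double negation
≡ (\lnot P \land \lnot Q) \lor (Q \land \lnot Q)   — distribute \land over \lor
≡ \lnot P \land \lnot Q   — simplify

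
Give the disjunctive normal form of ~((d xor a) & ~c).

~((d xor a) & ~c)
= ~(((d & ~a) | (~d & a)) & ~c)   [expand xor]
= ~((d & ~a) | (~d & a)) | ~~c   [De Morgan]
= (~(d & ~a) & ~(~d & a)) | ~~c   [De Morgan]
= ((~d | ~~a) & ~(~d & a)) | ~~c   [De Morgan]
= ((~d | a) & ~(~d & a)) | ~~c   [double negation]
= ((~d | a) & (~~d | ~a)) | ~~c   [De Morgan]
= ((~d | a) & (d | ~a)) | ~~c   [double negation]
= ((~d | a) & (d | ~a)) | c   [double negation]
= (~d & d) | (~d & ~a) | (a & d) | (a & ~a) | c   [distribute & over |]
= (~d & ~a) | (a & d) | c   [simplify]

(~d & ~a) | (a & d) | c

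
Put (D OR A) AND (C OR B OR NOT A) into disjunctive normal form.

(D OR A) AND (C OR B OR NOT A)
= (D AND C) OR (D AND B) OR (D AND NOT A) OR (A AND C) OR (A AND B) OR (A AND NOT A)   [distribute AND over OR]
= (D AND C) OR (D AND B) OR (D AND NOT A) OR (A AND C) OR (A AND B)   [simplify]

(D AND C) OR (D AND B) OR (D AND NOT A) OR (A AND C) OR (A AND B)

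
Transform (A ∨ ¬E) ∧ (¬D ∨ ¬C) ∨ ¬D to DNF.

(A ∨ ¬E) ∧ (¬D ∨ ¬C) ∨ ¬D
≡ A ∧ ¬D ∨ A ∧ ¬C ∨ ¬E ∧ ¬D ∨ ¬E ∧ ¬C ∨ ¬D   (distribute ∧ over ∨)
≡ A ∧ ¬C ∨ ¬E ∧ ¬C ∨ ¬D   (simplify)

A ∧ ¬C ∨ ¬E ∧ ¬C ∨ ¬D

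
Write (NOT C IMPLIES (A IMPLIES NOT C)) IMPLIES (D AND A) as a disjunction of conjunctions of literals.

D AND A

(NOT C IMPLIES (A IMPLIES NOT C)) IMPLIES (D AND A)
≡ NOT (NOT C IMPLIES (A IMPLIES NOT C)) OR (D AND A)   (eliminate IMPLIES)
≡ NOT (NOT NOT C OR (A IMPLIES NOT C)) OR (D AND A)   (eliminate IMPLIES)
≡ NOT (NOT NOT C OR NOT A OR NOT C) OR (D AND A)   (eliminate IMPLIES)
≡ (NOT NOT NOT C AND NOT NOT A AND NOT NOT C) OR (D AND A)   (De Morgan)
≡ (NOT C AND NOT NOT A AND NOT NOT C) OR (D AND A)   (double negation)
≡ (NOT C AND A AND NOT NOT C) OR (D AND A)   (double negation)
≡ (NOT C AND A AND C) OR (D AND A)   (double negation)
≡ D AND A   (simplify)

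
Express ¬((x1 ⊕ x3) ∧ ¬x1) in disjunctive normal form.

¬((x1 ⊕ x3) ∧ ¬x1)
= ¬(((x1 ∧ ¬x3) ∨ (¬x1 ∧ x3)) ∧ ¬x1)   (expand ⊕)
= ¬((x1 ∧ ¬x3) ∨ (¬x1 ∧ x3)) ∨ ¬¬x1   (De Morgan)
= (¬(x1 ∧ ¬x3) ∧ ¬(¬x1 ∧ x3)) ∨ ¬¬x1   (De Morgan)
= ((¬x1 ∨ ¬¬x3) ∧ ¬(¬x1 ∧ x3)) ∨ ¬¬x1   (De Morgan)
= ((¬x1 ∨ x3) ∧ ¬(¬x1 ∧ x3)) ∨ ¬¬x1   (double negation)
= ((¬x1 ∨ x3) ∧ (¬¬x1 ∨ ¬x3)) ∨ ¬¬x1   (De Morgan)
= ((¬x1 ∨ x3) ∧ (x1 ∨ ¬x3)) ∨ ¬¬x1   (double negation)
= ((¬x1 ∨ x3) ∧ (x1 ∨ ¬x3)) ∨ x1   (double negation)
= (¬x1 ∧ x1) ∨ (¬x1 ∧ ¬x3) ∨ (x3 ∧ x1) ∨ (x3 ∧ ¬x3) ∨ x1   (distribute ∧ over ∨)
= (¬x1 ∧ ¬x3) ∨ x1   (simplify)

(¬x1 ∧ ¬x3) ∨ x1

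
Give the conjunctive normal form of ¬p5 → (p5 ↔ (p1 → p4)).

(p5 ∨ p1) ∧ (p5 ∨ ¬p4)

¬p5 → (p5 ↔ (p1 → p4))
= ¬¬p5 ∨ (p5 ↔ (p1 → p4))   [eliminate →]
= ¬¬p5 ∨ ((p5 → (p1 → p4)) ∧ ((p1 → p4) → p5))   [eliminate ↔]
= ¬¬p5 ∨ ((¬p5 ∨ (p1 → p4)) ∧ ((p1 → p4) → p5))   [eliminate →]
= ¬¬p5 ∨ ((¬p5 ∨ ¬p1 ∨ p4) ∧ ((p1 → p4) → p5))   [eliminate →]
= ¬¬p5 ∨ ((¬p5 ∨ ¬p1 ∨ p4) ∧ (¬(p1 → p4) ∨ p5))   [eliminate →]
= ¬¬p5 ∨ ((¬p5 ∨ ¬p1 ∨ p4) ∧ (¬(¬p1 ∨ p4) ∨ p5))   [eliminate →]
= p5 ∨ ((¬p5 ∨ ¬p1 ∨ p4) ∧ (¬(¬p1 ∨ p4) ∨ p5))   [double negation]
= p5 ∨ ((¬p5 ∨ ¬p1 ∨ p4) ∧ ((¬¬p1 ∧ ¬p4) ∨ p5))   [De Morgan]
= p5 ∨ ((¬p5 ∨ ¬p1 ∨ p4) ∧ ((p1 ∧ ¬p4) ∨ p5))   [double negation]
= (p5 ∨ ¬p5 ∨ ¬p1 ∨ p4) ∧ (p5 ∨ p1 ∨ p5) ∧ (p5 ∨ ¬p4 ∨ p5)   [distribute ∨ over ∧]
= (p5 ∨ p1) ∧ (p5 ∨ ¬p4)   [simplify]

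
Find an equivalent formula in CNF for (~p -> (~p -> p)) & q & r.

(~p -> (~p -> p)) & q & r
≡ (~~p | (~p -> p)) & q & r   [eliminate ->]
≡ (~~p | ~~p | p) & q & r   [eliminate ->]
≡ (p | ~~p | p) & q & r   [double negation]
≡ (p | p | p) & q & r   [double negation]
≡ p & q & r   [simplify]

p & q & r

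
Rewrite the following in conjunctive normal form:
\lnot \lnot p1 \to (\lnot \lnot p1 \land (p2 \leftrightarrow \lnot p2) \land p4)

(\lnot p1 \lor \lnot p2) \land (\lnot p1 \lor p2) \land (\lnot p1 \lor p4)

\lnot \lnot p1 \to (\lnot \lnot p1 \land (p2 \leftrightarrow \lnot p2) \land p4)
= \lnot \lnot \lnot p1 \lor (\lnot \lnot p1 \land (p2 \leftrightarrow \lnot p2) \land p4)
= \lnot \lnot \lnot p1 \lor (\lnot \lnot p1 \land (p2 \to \lnot p2) \land (\lnot p2 \to p2) \land p4)
= \lnot \lnot \lnot p1 \lor (\lnot \lnot p1 \land (\lnot p2 \lor \lnot p2) \land (\lnot p2 \to p2) \land p4)
= \lnot \lnot \lnot p1 \lor (\lnot \lnot p1 \land (\lnot p2 \lor \lnot p2) \land (\lnot \lnot p2 \lor p2) \land p4)
= \lnot p1 \lor (\lnot \lnot p1 \land (\lnot p2 \lor \lnot p2) \land (\lnot \lnot p2 \lor p2) \land p4)
= \lnot p1 \lor (p1 \land (\lnot p2 \lor \lnot p2) \land (\lnot \lnot p2 \lor p2) \land p4)
= \lnot p1 \lor (p1 \land (\lnot p2 \lor \lnot p2) \land (p2 \lor p2) \land p4)
= (\lnot p1 \lor p1) \land (\lnot p1 \lor \lnot p2 \lor \lnot p2) \land (\lnot p1 \lor p2 \lor p2) \land (\lnot p1 \lor p4)
= (\lnot p1 \lor \lnot p2) \land (\lnot p1 \lor p2) \land (\lnot p1 \lor p4)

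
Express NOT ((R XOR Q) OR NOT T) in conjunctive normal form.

(NOT R OR Q) AND (NOT Q OR R) AND T

NOT ((R XOR Q) OR NOT T)
≡ NOT (((R OR Q) AND NOT (R AND Q)) OR NOT T)
≡ NOT ((R OR Q) AND NOT (R AND Q)) AND NOT NOT T
≡ (NOT (R OR Q) OR NOT NOT (R AND Q)) AND NOT NOT T
≡ ((NOT R AND NOT Q) OR NOT NOT (R AND Q)) AND NOT NOT T
≡ ((NOT R AND NOT Q) OR (R AND Q)) AND NOT NOT T
≡ ((NOT R AND NOT Q) OR (R AND Q)) AND T
≡ (NOT R OR R) AND (NOT R OR Q) AND (NOT Q OR R) AND (NOT Q OR Q) AND T
≡ (NOT R OR Q) AND (NOT Q OR R) AND T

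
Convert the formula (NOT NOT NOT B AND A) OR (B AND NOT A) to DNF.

(NOT B AND A) OR (B AND NOT A)

(NOT NOT NOT B AND A) OR (B AND NOT A)
≡ (NOT B AND A) OR (B AND NOT A)   — double negation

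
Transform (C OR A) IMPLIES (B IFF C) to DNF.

(NOT C AND NOT A) OR (NOT B AND NOT C) OR (C AND B)

(C OR A) IMPLIES (B IFF C)
= NOT (C OR A) OR (B IFF C)   [eliminate IMPLIES]
= NOT (C OR A) OR ((B IMPLIES C) AND (C IMPLIES B))   [eliminate IFF]
= NOT (C OR A) OR ((NOT B OR C) AND (C IMPLIES B))   [eliminate IMPLIES]
= NOT (C OR A) OR ((NOT B OR C) AND (NOT C OR B))   [eliminate IMPLIES]
= (NOT C AND NOT A) OR ((NOT B OR C) AND (NOT C OR B))   [De Morgan]
= (NOT C AND NOT A) OR (NOT B AND NOT C) OR (NOT B AND B) OR (C AND NOT C) OR (C AND B)   [distribute AND over OR]
= (NOT C AND NOT A) OR (NOT B AND NOT C) OR (C AND B)   [simplify]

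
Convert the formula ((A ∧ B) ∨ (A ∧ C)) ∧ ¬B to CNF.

A ∧ (B ∨ C) ∧ ¬B

((A ∧ B) ∨ (A ∧ C)) ∧ ¬B
≡ (A ∨ A) ∧ (A ∨ C) ∧ (B ∨ A) ∧ (B ∨ C) ∧ ¬B   (distribute ∨ over ∧)
≡ A ∧ (B ∨ C) ∧ ¬B   (simplify)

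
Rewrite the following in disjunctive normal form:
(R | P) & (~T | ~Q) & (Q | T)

(R & ~T & Q) | (R & ~Q & T) | (P & ~T & Q) | (P & ~Q & T)

(R | P) & (~T | ~Q) & (Q | T)
≡ (R & ~T & Q) | (R & ~T & T) | (R & ~Q & Q) | (R & ~Q & T) | (P & ~T & Q) | (P & ~T & T) | (P & ~Q & Q) | (P & ~Q & T)   — distribute & over |
≡ (R & ~T & Q) | (R & ~Q & T) | (P & ~T & Q) | (P & ~Q & T)   — simplify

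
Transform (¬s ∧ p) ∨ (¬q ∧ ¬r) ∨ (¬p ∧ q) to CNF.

(¬s ∨ ¬q ∨ ¬p) ∧ (¬s ∨ ¬r ∨ ¬p) ∧ (¬s ∨ ¬r ∨ q) ∧ (p ∨ ¬r ∨ q)

(¬s ∧ p) ∨ (¬q ∧ ¬r) ∨ (¬p ∧ q)
≡ (¬s ∨ ¬q ∨ ¬p) ∧ (¬s ∨ ¬q ∨ q) ∧ (¬s ∨ ¬r ∨ ¬p) ∧ (¬s ∨ ¬r ∨ q) ∧ (p ∨ ¬q ∨ ¬p) ∧ (p ∨ ¬q ∨ q) ∧ (p ∨ ¬r ∨ ¬p) ∧ (p ∨ ¬r ∨ q)   [distribute ∨ over ∧]
≡ (¬s ∨ ¬q ∨ ¬p) ∧ (¬s ∨ ¬r ∨ ¬p) ∧ (¬s ∨ ¬r ∨ q) ∧ (p ∨ ¬r ∨ q)   [simplify]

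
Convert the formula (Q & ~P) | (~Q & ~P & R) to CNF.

(Q & ~P) | (~Q & ~P & R)
≡ (Q | ~Q) & (Q | ~P) & (Q | R) & (~P | ~Q) & (~P | ~P) & (~P | R)   (distribute | over &)
≡ (Q | R) & ~P   (simplify)

(Q | R) & ~P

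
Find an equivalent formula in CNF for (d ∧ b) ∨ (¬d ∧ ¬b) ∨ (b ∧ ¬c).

(d ∧ b) ∨ (¬d ∧ ¬b) ∨ (b ∧ ¬c)
= (d ∨ ¬d ∨ b) ∧ (d ∨ ¬d ∨ ¬c) ∧ (d ∨ ¬b ∨ b) ∧ (d ∨ ¬b ∨ ¬c) ∧ (b ∨ ¬d ∨ b) ∧ (b ∨ ¬d ∨ ¬c) ∧ (b ∨ ¬b ∨ b) ∧ (b ∨ ¬b ∨ ¬c)
= (d ∨ ¬b ∨ ¬c) ∧ (b ∨ ¬d)

(d ∨ ¬b ∨ ¬c) ∧ (b ∨ ¬d)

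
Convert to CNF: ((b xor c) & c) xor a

(~b | ~c | a) & (c | a) & (~c | b | ~a)

((b xor c) & c) xor a
⇔ (((b xor c) & c) | a) & ~((b xor c) & c & a)   [expand xor]
⇔ (((b | c) & ~(b & c) & c) | a) & ~((b xor c) & c & a)   [expand xor]
⇔ (((b | c) & ~(b & c) & c) | a) & ~((b | c) & ~(b & c) & c & a)   [expand xor]
⇔ (((b | c) & (~b | ~c) & c) | a) & ~((b | c) & ~(b & c) & c & a)   [De Morgan]
⇔ (((b | c) & (~b | ~c) & c) | a) & (~(b | c) | ~~(b & c) | ~c | ~a)   [De Morgan]
⇔ (((b | c) & (~b | ~c) & c) | a) & ((~b & ~c) | ~~(b & c) | ~c | ~a)   [De Morgan]
⇔ (((b | c) & (~b | ~c) & c) | a) & ((~b & ~c) | (b & c) | ~c | ~a)   [double negation]
⇔ (b | c | a) & (~b | ~c | a) & (c | a) & (~b | b | ~c | ~a) & (~b | c | ~c | ~a) & (~c | b | ~c | ~a) & (~c | c | ~c | ~a)   [distribute | over &]
⇔ (~b | ~c | a) & (c | a) & (~c | b | ~a)   [simplify]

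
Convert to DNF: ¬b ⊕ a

¬b ⊕ a
≡ (¬b ∧ ¬a) ∨ (¬¬b ∧ a)   — expand ⊕
≡ (¬b ∧ ¬a) ∨ (b ∧ a)   — double negation

(¬b ∧ ¬a) ∨ (b ∧ a)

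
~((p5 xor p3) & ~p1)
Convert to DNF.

~((p5 xor p3) & ~p1)
⇔ ~(((p5 & ~p3) | (~p5 & p3)) & ~p1)   (expand xor)
⇔ ~((p5 & ~p3) | (~p5 & p3)) | ~~p1   (De Morgan)
⇔ (~(p5 & ~p3) & ~(~p5 & p3)) | ~~p1   (De Morgan)
⇔ ((~p5 | ~~p3) & ~(~p5 & p3)) | ~~p1   (De Morgan)
⇔ ((~p5 | p3) & ~(~p5 & p3)) | ~~p1   (double negation)
⇔ ((~p5 | p3) & (~~p5 | ~p3)) | ~~p1   (De Morgan)
⇔ ((~p5 | p3) & (p5 | ~p3)) | ~~p1   (double negation)
⇔ ((~p5 | p3) & (p5 | ~p3)) | p1   (double negation)
⇔ (~p5 & p5) | (~p5 & ~p3) | (p3 & p5) | (p3 & ~p3) | p1   (distribute & over |)
⇔ (~p5 & ~p3) | (p3 & p5) | p1   (simplify)

(~p5 & ~p3) | (p3 & p5) | p1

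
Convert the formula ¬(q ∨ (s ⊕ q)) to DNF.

¬(q ∨ (s ⊕ q))
⇔ ¬(q ∨ (s ∧ ¬q) ∨ (¬s ∧ q))   (expand ⊕)
⇔ ¬q ∧ ¬(s ∧ ¬q) ∧ ¬(¬s ∧ q)   (De Morgan)
⇔ ¬q ∧ (¬s ∨ ¬¬q) ∧ ¬(¬s ∧ q)   (De Morgan)
⇔ ¬q ∧ (¬s ∨ q) ∧ ¬(¬s ∧ q)   (double negation)
⇔ ¬q ∧ (¬s ∨ q) ∧ (¬¬s ∨ ¬q)   (De Morgan)
⇔ ¬q ∧ (¬s ∨ q) ∧ (s ∨ ¬q)   (double negation)
⇔ (¬q ∧ ¬s ∧ s) ∨ (¬q ∧ ¬s ∧ ¬q) ∨ (¬q ∧ q ∧ s) ∨ (¬q ∧ q ∧ ¬q)   (distribute ∧ over ∨)
⇔ ¬q ∧ ¬s   (simplify)

¬q ∧ ¬s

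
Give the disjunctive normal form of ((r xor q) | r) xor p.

((r xor q) | r) xor p
⇔ (((r xor q) | r) & ~p) | (~((r xor q) | r) & p)   — expand xor
⇔ (((r & ~q) | (~r & q) | r) & ~p) | (~((r xor q) | r) & p)   — expand xor
⇔ (((r & ~q) | (~r & q) | r) & ~p) | (~((r & ~q) | (~r & q) | r) & p)   — expand xor
⇔ (((r & ~q) | (~r & q) | r) & ~p) | (~(r & ~q) & ~(~r & q) & ~r & p)   — De Morgan
⇔ (((r & ~q) | (~r & q) | r) & ~p) | ((~r | ~~q) & ~(~r & q) & ~r & p)   — De Morgan
⇔ (((r & ~q) | (~r & q) | r) & ~p) | ((~r | q) & ~(~r & q) & ~r & p)   — double negation
⇔ (((r & ~q) | (~r & q) | r) & ~p) | ((~r | q) & (~~r | ~q) & ~r & p)   — De Morgan
⇔ (((r & ~q) | (~r & q) | r) & ~p) | ((~r | q) & (r | ~q) & ~r & p)   — double negation
⇔ (r & ~q & ~p) | (~r & q & ~p) | (r & ~p) | (~r & r & ~r & p) | (~r & ~q & ~r & p) | (q & r & ~r & p) | (q & ~q & ~r & p)   — distribute & over |
⇔ (~r & q & ~p) | (r & ~p) | (~r & ~q & p)   — simplify

(~r & q & ~p) | (r & ~p) | (~r & ~q & p)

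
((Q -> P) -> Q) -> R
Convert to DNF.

((Q -> P) -> Q) -> R
= ~((Q -> P) -> Q) | R   (eliminate ->)
= ~(~(Q -> P) | Q) | R   (eliminate ->)
= ~(~(~Q | P) | Q) | R   (eliminate ->)
= (~~(~Q | P) & ~Q) | R   (De Morgan)
= ((~Q | P) & ~Q) | R   (double negation)
= (~Q & ~Q) | (P & ~Q) | R   (distribute & over |)
= ~Q | R   (simplify)

~Q | R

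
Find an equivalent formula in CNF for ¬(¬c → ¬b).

¬(¬c → ¬b)
≡ ¬(¬¬c ∨ ¬b)   [eliminate →]
≡ ¬¬¬c ∧ ¬¬b   [De Morgan]
≡ ¬c ∧ ¬¬b   [double negation]
≡ ¬c ∧ b   [double negation]

¬c ∧ b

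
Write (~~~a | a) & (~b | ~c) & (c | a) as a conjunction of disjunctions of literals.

(~~~a | a) & (~b | ~c) & (c | a)
⇔ (~a | a) & (~b | ~c) & (c | a)   [double negation]
⇔ (~b | ~c) & (c | a)   [simplify]

(~b | ~c) & (c | a)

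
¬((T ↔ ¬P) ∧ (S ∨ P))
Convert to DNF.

(T ∧ P) ∨ (¬P ∧ ¬T) ∨ (¬S ∧ ¬P)

¬((T ↔ ¬P) ∧ (S ∨ P))
≡ ¬((T → ¬P) ∧ (¬P → T) ∧ (S ∨ P))   [eliminate ↔]
≡ ¬((¬T ∨ ¬P) ∧ (¬P → T) ∧ (S ∨ P))   [eliminate →]
≡ ¬((¬T ∨ ¬P) ∧ (¬¬P ∨ T) ∧ (S ∨ P))   [eliminate →]
≡ ¬(¬T ∨ ¬P) ∨ ¬(¬¬P ∨ T) ∨ ¬(S ∨ P)   [De Morgan]
≡ (¬¬T ∧ ¬¬P) ∨ ¬(¬¬P ∨ T) ∨ ¬(S ∨ P)   [De Morgan]
≡ (T ∧ ¬¬P) ∨ ¬(¬¬P ∨ T) ∨ ¬(S ∨ P)   [double negation]
≡ (T ∧ P) ∨ ¬(¬¬P ∨ T) ∨ ¬(S ∨ P)   [double negation]
≡ (T ∧ P) ∨ (¬¬¬P ∧ ¬T) ∨ ¬(S ∨ P)   [De Morgan]
≡ (T ∧ P) ∨ (¬P ∧ ¬T) ∨ ¬(S ∨ P)   [double negation]
≡ (T ∧ P) ∨ (¬P ∧ ¬T) ∨ (¬S ∧ ¬P)   [De Morgan]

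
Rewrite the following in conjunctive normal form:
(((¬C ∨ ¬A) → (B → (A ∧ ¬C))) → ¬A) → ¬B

A ∨ ¬B

(((¬C ∨ ¬A) → (B → (A ∧ ¬C))) → ¬A) → ¬B
= ¬(((¬C ∨ ¬A) → (B → (A ∧ ¬C))) → ¬A) ∨ ¬B   [eliminate →]
= ¬(¬((¬C ∨ ¬A) → (B → (A ∧ ¬C))) ∨ ¬A) ∨ ¬B   [eliminate →]
= ¬(¬(¬(¬C ∨ ¬A) ∨ (B → (A ∧ ¬C))) ∨ ¬A) ∨ ¬B   [eliminate →]
= ¬(¬(¬(¬C ∨ ¬A) ∨ ¬B ∨ (A ∧ ¬C)) ∨ ¬A) ∨ ¬B   [eliminate →]
= (¬¬(¬(¬C ∨ ¬A) ∨ ¬B ∨ (A ∧ ¬C)) ∧ ¬¬A) ∨ ¬B   [De Morgan]
= ((¬(¬C ∨ ¬A) ∨ ¬B ∨ (A ∧ ¬C)) ∧ ¬¬A) ∨ ¬B   [double negation]
= (((¬¬C ∧ ¬¬A) ∨ ¬B ∨ (A ∧ ¬C)) ∧ ¬¬A) ∨ ¬B   [De Morgan]
= (((C ∧ ¬¬A) ∨ ¬B ∨ (A ∧ ¬C)) ∧ ¬¬A) ∨ ¬B   [double negation]
= (((C ∧ A) ∨ ¬B ∨ (A ∧ ¬C)) ∧ ¬¬A) ∨ ¬B   [double negation]
= (((C ∧ A) ∨ ¬B ∨ (A ∧ ¬C)) ∧ A) ∨ ¬B   [double negation]
= (C ∨ ¬B ∨ A ∨ ¬B) ∧ (C ∨ ¬B ∨ ¬C ∨ ¬B) ∧ (A ∨ ¬B ∨ A ∨ ¬B) ∧ (A ∨ ¬B ∨ ¬C ∨ ¬B) ∧ (A ∨ ¬B)   [distribute ∨ over ∧]
= A ∨ ¬B   [simplify]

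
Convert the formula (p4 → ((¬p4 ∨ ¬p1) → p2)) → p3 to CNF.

(p4 ∨ p3) ∧ (¬p4 ∨ ¬p1 ∨ p3) ∧ (¬p2 ∨ p3)

(p4 → ((¬p4 ∨ ¬p1) → p2)) → p3
≡ ¬(p4 → ((¬p4 ∨ ¬p1) → p2)) ∨ p3   [eliminate →]
≡ ¬(¬p4 ∨ ((¬p4 ∨ ¬p1) → p2)) ∨ p3   [eliminate →]
≡ ¬(¬p4 ∨ ¬(¬p4 ∨ ¬p1) ∨ p2) ∨ p3   [eliminate →]
≡ (¬¬p4 ∧ ¬¬(¬p4 ∨ ¬p1) ∧ ¬p2) ∨ p3   [De Morgan]
≡ (p4 ∧ ¬¬(¬p4 ∨ ¬p1) ∧ ¬p2) ∨ p3   [double negation]
≡ (p4 ∧ (¬p4 ∨ ¬p1) ∧ ¬p2) ∨ p3   [double negation]
≡ (p4 ∨ p3) ∧ (¬p4 ∨ ¬p1 ∨ p3) ∧ (¬p2 ∨ p3)   [distribute ∨ over ∧]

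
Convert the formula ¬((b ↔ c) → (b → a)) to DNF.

c ∧ b ∧ ¬a

¬((b ↔ c) → (b → a))
≡ ¬(¬(b ↔ c) ∨ (b → a))
≡ ¬(¬((b → c) ∧ (c → b)) ∨ (b → a))
≡ ¬(¬((¬b ∨ c) ∧ (c → b)) ∨ (b → a))
≡ ¬(¬((¬b ∨ c) ∧ (¬c ∨ b)) ∨ (b → a))
≡ ¬(¬((¬b ∨ c) ∧ (¬c ∨ b)) ∨ ¬b ∨ a)
≡ ¬¬((¬b ∨ c) ∧ (¬c ∨ b)) ∧ ¬¬b ∧ ¬a
≡ (¬b ∨ c) ∧ (¬c ∨ b) ∧ ¬¬b ∧ ¬a
≡ (¬b ∨ c) ∧ (¬c ∨ b) ∧ b ∧ ¬a
≡ (¬b ∧ ¬c ∧ b ∧ ¬a) ∨ (¬b ∧ b ∧ b ∧ ¬a) ∨ (c ∧ ¬c ∧ b ∧ ¬a) ∨ (c ∧ b ∧ b ∧ ¬a)
≡ c ∧ b ∧ ¬a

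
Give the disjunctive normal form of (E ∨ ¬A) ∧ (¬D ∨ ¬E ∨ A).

(E ∨ ¬A) ∧ (¬D ∨ ¬E ∨ A)
≡ (E ∧ ¬D) ∨ (E ∧ ¬E) ∨ (E ∧ A) ∨ (¬A ∧ ¬D) ∨ (¬A ∧ ¬E) ∨ (¬A ∧ A)   (distribute ∧ over ∨)
≡ (E ∧ ¬D) ∨ (E ∧ A) ∨ (¬A ∧ ¬D) ∨ (¬A ∧ ¬E)   (simplify)

(E ∧ ¬D) ∨ (E ∧ A) ∨ (¬A ∧ ¬D) ∨ (¬A ∧ ¬E)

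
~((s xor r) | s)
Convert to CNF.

(~r | s) & ~s

~((s xor r) | s)
≡ ~(((s | r) & ~(s & r)) | s)   [expand xor]
≡ ~((s | r) & ~(s & r)) & ~s   [De Morgan]
≡ (~(s | r) | ~~(s & r)) & ~s   [De Morgan]
≡ ((~s & ~r) | ~~(s & r)) & ~s   [De Morgan]
≡ ((~s & ~r) | (s & r)) & ~s   [double negation]
≡ (~s | s) & (~s | r) & (~r | s) & (~r | r) & ~s   [distribute | over &]
≡ (~r | s) & ~s   [simplify]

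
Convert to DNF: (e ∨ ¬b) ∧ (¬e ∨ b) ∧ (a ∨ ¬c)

(e ∧ b ∧ a) ∨ (e ∧ b ∧ ¬c) ∨ (¬b ∧ ¬e ∧ a) ∨ (¬b ∧ ¬e ∧ ¬c)

(e ∨ ¬b) ∧ (¬e ∨ b) ∧ (a ∨ ¬c)
≡ (e ∧ ¬e ∧ a) ∨ (e ∧ ¬e ∧ ¬c) ∨ (e ∧ b ∧ a) ∨ (e ∧ b ∧ ¬c) ∨ (¬b ∧ ¬e ∧ a) ∨ (¬b ∧ ¬e ∧ ¬c) ∨ (¬b ∧ b ∧ a) ∨ (¬b ∧ b ∧ ¬c)   [distribute ∧ over ∨]
≡ (e ∧ b ∧ a) ∨ (e ∧ b ∧ ¬c) ∨ (¬b ∧ ¬e ∧ a) ∨ (¬b ∧ ¬e ∧ ¬c)   [simplify]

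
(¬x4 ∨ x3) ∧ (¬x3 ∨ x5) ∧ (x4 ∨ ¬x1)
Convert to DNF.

(¬x4 ∨ x3) ∧ (¬x3 ∨ x5) ∧ (x4 ∨ ¬x1)
≡ (¬x4 ∧ ¬x3 ∧ x4) ∨ (¬x4 ∧ ¬x3 ∧ ¬x1) ∨ (¬x4 ∧ x5 ∧ x4) ∨ (¬x4 ∧ x5 ∧ ¬x1) ∨ (x3 ∧ ¬x3 ∧ x4) ∨ (x3 ∧ ¬x3 ∧ ¬x1) ∨ (x3 ∧ x5 ∧ x4) ∨ (x3 ∧ x5 ∧ ¬x1)   (distribute ∧ over ∨)
≡ (¬x4 ∧ ¬x3 ∧ ¬x1) ∨ (¬x4 ∧ x5 ∧ ¬x1) ∨ (x3 ∧ x5 ∧ x4) ∨ (x3 ∧ x5 ∧ ¬x1)   (simplify)

(¬x4 ∧ ¬x3 ∧ ¬x1) ∨ (¬x4 ∧ x5 ∧ ¬x1) ∨ (x3 ∧ x5 ∧ x4) ∨ (x3 ∧ x5 ∧ ¬x1)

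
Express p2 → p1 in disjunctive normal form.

p2 → p1
≡ ¬p2 ∨ p1   [eliminate →]

¬p2 ∨ p1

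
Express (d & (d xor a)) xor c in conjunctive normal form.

(d & (d xor a)) xor c
≡ ((d & (d xor a)) | c) & ~(d & (d xor a) & c)   — expand xor
≡ ((d & (d | a) & ~(d & a)) | c) & ~(d & (d xor a) & c)   — expand xor
≡ ((d & (d | a) & ~(d & a)) | c) & ~(d & (d | a) & ~(d & a) & c)   — expand xor
≡ ((d & (d | a) & (~d | ~a)) | c) & ~(d & (d | a) & ~(d & a) & c)   — De Morgan
≡ ((d & (d | a) & (~d | ~a)) | c) & (~d | ~(d | a) | ~~(d & a) | ~c)   — De Morgan
≡ ((d & (d | a) & (~d | ~a)) | c) & (~d | (~d & ~a) | ~~(d & a) | ~c)   — De Morgan
≡ ((d & (d | a) & (~d | ~a)) | c) & (~d | (~d & ~a) | (d & a) | ~c)   — double negation
≡ (d | c) & (d | a | c) & (~d | ~a | c) & (~d | ~d | d | ~c) & (~d | ~d | a | ~c) & (~d | ~a | d | ~c) & (~d | ~a | a | ~c)   — distribute | over &
≡ (d | c) & (~d | ~a | c) & (~d | a | ~c)   — simplify

(d | c) & (~d | ~a | c) & (~d | a | ~c)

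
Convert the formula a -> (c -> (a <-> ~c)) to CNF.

a -> (c -> (a <-> ~c))
⇔ ~a | (c -> (a <-> ~c))   — eliminate ->
⇔ ~a | ~c | (a <-> ~c)   — eliminate ->
⇔ ~a | ~c | ((a -> ~c) & (~c -> a))   — eliminate <->
⇔ ~a | ~c | ((~a | ~c) & (~c -> a))   — eliminate ->
⇔ ~a | ~c | ((~a | ~c) & (~~c | a))   — eliminate ->
⇔ ~a | ~c | ((~a | ~c) & (c | a))   — double negation
⇔ (~a | ~c | ~a | ~c) & (~a | ~c | c | a)   — distribute | over &
⇔ ~a | ~c   — simplify

~a | ~c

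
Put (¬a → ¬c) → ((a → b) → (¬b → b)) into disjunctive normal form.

(¬a → ¬c) → ((a → b) → (¬b → b))
≡ ¬(¬a → ¬c) ∨ ((a → b) → (¬b → b))
≡ ¬(¬¬a ∨ ¬c) ∨ ((a → b) → (¬b → b))
≡ ¬(¬¬a ∨ ¬c) ∨ ¬(a → b) ∨ (¬b → b)
≡ ¬(¬¬a ∨ ¬c) ∨ ¬(¬a ∨ b) ∨ (¬b → b)
≡ ¬(¬¬a ∨ ¬c) ∨ ¬(¬a ∨ b) ∨ ¬¬b ∨ b
≡ ¬¬¬a ∧ ¬¬c ∨ ¬(¬a ∨ b) ∨ ¬¬b ∨ b
≡ ¬a ∧ ¬¬c ∨ ¬(¬a ∨ b) ∨ ¬¬b ∨ b
≡ ¬a ∧ c ∨ ¬(¬a ∨ b) ∨ ¬¬b ∨ b
≡ ¬a ∧ c ∨ ¬¬a ∧ ¬b ∨ ¬¬b ∨ b
≡ ¬a ∧ c ∨ a ∧ ¬b ∨ ¬¬b ∨ b
≡ ¬a ∧ c ∨ a ∧ ¬b ∨ b ∨ b
≡ ¬a ∧ c ∨ a ∧ ¬b ∨ b

¬a ∧ c ∨ a ∧ ¬b ∨ b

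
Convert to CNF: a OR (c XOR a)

a OR c

a OR (c XOR a)
≡ a OR ((c OR a) AND NOT (c AND a))
≡ a OR ((c OR a) AND (NOT c OR NOT a))
≡ (a OR c OR a) AND (a OR NOT c OR NOT a)
≡ a OR c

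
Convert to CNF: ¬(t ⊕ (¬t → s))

¬s ∨ t

¬(t ⊕ (¬t → s))
= ¬((t ∨ (¬t → s)) ∧ ¬(t ∧ (¬t → s)))   — expand ⊕
= ¬((t ∨ ¬¬t ∨ s) ∧ ¬(t ∧ (¬t → s)))   — eliminate →
= ¬((t ∨ ¬¬t ∨ s) ∧ ¬(t ∧ (¬¬t ∨ s)))   — eliminate →
= ¬(t ∨ ¬¬t ∨ s) ∨ ¬¬(t ∧ (¬¬t ∨ s))   — De Morgan
= (¬t ∧ ¬¬¬t ∧ ¬s) ∨ ¬¬(t ∧ (¬¬t ∨ s))   — De Morgan
= (¬t ∧ ¬t ∧ ¬s) ∨ ¬¬(t ∧ (¬¬t ∨ s))   — double negation
= (¬t ∧ ¬t ∧ ¬s) ∨ (t ∧ (¬¬t ∨ s))   — double negation
= (¬t ∧ ¬t ∧ ¬s) ∨ (t ∧ (t ∨ s))   — double negation
= (¬t ∨ t) ∧ (¬t ∨ t ∨ s) ∧ (¬t ∨ t) ∧ (¬t ∨ t ∨ s) ∧ (¬s ∨ t) ∧ (¬s ∨ t ∨ s)   — distribute ∨ over ∧
= ¬s ∨ t   — simplify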